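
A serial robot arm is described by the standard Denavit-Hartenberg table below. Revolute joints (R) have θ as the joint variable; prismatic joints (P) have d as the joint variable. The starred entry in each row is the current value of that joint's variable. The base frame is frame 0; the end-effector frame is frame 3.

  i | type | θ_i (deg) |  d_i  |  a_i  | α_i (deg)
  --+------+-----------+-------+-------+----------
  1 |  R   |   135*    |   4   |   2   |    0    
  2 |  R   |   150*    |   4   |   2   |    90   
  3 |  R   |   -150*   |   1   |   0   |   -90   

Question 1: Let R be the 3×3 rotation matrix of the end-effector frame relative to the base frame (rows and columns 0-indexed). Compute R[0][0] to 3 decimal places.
-0.224

End-effector x-axis (col 0 of R) = (-0.2241,0.8365,-0.5000)
R[0][0] = -0.2241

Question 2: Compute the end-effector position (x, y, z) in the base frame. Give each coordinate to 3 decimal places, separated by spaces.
-1.863 -0.776 8.000

after link 1: o_1 = (-1.4142, 1.4142, 4.0000)
after link 2: o_2 = (-0.8966, -0.5176, 8.0000)
after link 3: o_3 = (-1.8625, -0.7765, 8.0000)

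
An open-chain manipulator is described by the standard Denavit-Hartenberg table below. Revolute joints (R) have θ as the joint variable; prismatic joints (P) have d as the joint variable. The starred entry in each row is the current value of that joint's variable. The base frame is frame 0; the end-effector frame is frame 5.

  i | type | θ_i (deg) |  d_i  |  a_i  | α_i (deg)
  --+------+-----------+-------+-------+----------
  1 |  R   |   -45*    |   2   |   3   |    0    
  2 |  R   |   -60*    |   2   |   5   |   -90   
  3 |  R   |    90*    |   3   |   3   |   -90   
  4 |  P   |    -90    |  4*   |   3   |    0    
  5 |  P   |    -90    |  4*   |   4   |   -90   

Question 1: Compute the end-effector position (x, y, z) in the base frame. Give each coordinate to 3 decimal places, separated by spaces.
after link 1: o_1 = (2.1213, -2.1213, 2.0000)
after link 2: o_2 = (0.8272, -6.9509, 4.0000)
after link 3: o_3 = (3.7250, -7.7274, 1.0000)
after link 4: o_4 = (7.6581, -4.6402, 1.0000)
after link 5: o_5 = (8.6933, -0.7765, 5.0000)

8.693 -0.776 5.000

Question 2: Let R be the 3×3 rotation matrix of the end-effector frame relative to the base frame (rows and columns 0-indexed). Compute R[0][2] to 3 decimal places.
0.966

End-effector z-axis (col 2 of R) = (0.9659,-0.2588,-0.0000)
R[0][2] = 0.9659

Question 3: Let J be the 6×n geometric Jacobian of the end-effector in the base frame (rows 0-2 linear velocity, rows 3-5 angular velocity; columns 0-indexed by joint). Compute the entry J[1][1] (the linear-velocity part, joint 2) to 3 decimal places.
axis z_1 = (0.0000,0.0000,1.0000); lever o_n−o_1 = (6.5720,1.3449,3.0000)
cross product → J_v[:, 1] = (-1.3449,6.5720,0.0000)
J_ω[:, 1] = z_1
entry J[1][1] = 6.5720

6.572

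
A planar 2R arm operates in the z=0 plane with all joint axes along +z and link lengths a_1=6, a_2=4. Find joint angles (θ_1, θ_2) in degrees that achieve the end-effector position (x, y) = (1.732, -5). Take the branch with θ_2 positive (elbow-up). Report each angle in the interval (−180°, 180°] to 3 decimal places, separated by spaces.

cos θ_2 = (27.9998−6²−4²)/(2·6·4) = -0.5000; θ_2 = 120.0002° (elbow-up)
β = atan2(-5.0000,1.7320) = -70.8939°; ψ = atan2(3.4641,4.0000) = 40.8934°
θ_1 = β − ψ = -111.7873°

-111.787 120.000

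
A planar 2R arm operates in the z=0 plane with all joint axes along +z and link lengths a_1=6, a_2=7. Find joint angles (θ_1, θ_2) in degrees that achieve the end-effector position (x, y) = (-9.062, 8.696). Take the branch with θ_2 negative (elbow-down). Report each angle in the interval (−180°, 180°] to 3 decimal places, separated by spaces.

152.366 -30.008

cos θ_2 = (157.7403−6²−7²)/(2·6·7) = 0.8660; θ_2 = -30.0080° (elbow-down)
β = atan2(8.6960,-9.0620) = 136.1807°; ψ = atan2(-3.5008,12.0617) = -16.1851°
θ_1 = β − ψ = 152.3658°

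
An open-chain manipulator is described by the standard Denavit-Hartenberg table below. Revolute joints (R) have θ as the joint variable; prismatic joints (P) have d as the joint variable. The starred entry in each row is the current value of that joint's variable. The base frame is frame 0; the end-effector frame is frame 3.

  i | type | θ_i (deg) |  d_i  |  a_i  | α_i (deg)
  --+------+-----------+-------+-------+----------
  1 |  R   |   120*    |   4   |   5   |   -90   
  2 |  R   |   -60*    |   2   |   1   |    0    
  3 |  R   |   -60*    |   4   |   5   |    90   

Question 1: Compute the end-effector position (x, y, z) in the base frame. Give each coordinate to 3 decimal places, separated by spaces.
after link 1: o_1 = (-2.5000, 4.3301, 4.0000)
after link 2: o_2 = (-4.4821, 3.7631, 4.8660)
after link 3: o_3 = (-6.6962, -0.4019, 9.1962)

-6.696 -0.402 9.196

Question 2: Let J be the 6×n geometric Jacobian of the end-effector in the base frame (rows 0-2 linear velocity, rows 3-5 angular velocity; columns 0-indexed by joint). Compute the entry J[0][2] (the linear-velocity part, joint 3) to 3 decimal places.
axis z_2 = (-0.8660,-0.5000,0.0000); lever o_n−o_2 = (-2.2141,-4.1651,4.3301)
cross product → J_v[:, 2] = (-2.1651,3.7500,2.5000)
J_ω[:, 2] = z_2
entry J[0][2] = -2.1651

-2.165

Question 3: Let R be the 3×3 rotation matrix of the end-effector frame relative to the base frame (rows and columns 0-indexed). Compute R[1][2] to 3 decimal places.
End-effector z-axis (col 2 of R) = (0.4330,-0.7500,-0.5000)
R[1][2] = -0.7500

-0.750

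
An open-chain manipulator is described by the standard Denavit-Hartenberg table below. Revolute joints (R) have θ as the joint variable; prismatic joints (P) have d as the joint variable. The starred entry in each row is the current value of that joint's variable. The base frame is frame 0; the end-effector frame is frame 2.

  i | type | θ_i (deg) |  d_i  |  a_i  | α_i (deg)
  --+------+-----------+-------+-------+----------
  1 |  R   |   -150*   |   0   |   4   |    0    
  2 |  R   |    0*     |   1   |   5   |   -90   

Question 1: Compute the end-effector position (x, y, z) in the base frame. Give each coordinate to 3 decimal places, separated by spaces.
after link 1: o_1 = (-3.4641, -2.0000, 0.0000)
after link 2: o_2 = (-7.7942, -4.5000, 1.0000)

-7.794 -4.500 1.000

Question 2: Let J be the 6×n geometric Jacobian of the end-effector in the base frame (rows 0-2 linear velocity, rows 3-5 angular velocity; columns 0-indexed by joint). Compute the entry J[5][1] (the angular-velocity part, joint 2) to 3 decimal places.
axis z_1 = (0.0000,0.0000,1.0000); lever o_n−o_1 = (-4.3301,-2.5000,1.0000)
cross product → J_v[:, 1] = (2.5000,-4.3301,0.0000)
J_ω[:, 1] = z_1
entry J[5][1] = 1.0000

1.000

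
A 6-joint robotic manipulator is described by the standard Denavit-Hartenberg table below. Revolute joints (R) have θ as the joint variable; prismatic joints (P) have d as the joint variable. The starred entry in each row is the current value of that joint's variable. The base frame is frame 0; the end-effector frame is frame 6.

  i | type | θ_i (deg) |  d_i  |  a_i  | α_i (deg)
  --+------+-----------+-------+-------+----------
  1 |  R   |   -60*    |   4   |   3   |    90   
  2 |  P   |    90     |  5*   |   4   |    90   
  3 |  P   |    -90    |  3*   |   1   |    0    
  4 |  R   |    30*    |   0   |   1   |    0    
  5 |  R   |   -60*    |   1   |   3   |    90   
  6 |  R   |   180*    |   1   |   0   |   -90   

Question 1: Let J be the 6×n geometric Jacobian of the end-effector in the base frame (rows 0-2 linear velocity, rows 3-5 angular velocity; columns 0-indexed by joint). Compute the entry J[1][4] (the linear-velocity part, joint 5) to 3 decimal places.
1.183

axis z_4 = (0.5000,-0.8660,-0.0000); lever o_n−o_4 = (2.3170,0.1830,-2.3660)
cross product → J_v[:, 4] = (2.0490,1.1830,2.0981)
J_ω[:, 4] = z_4
entry J[1][4] = 1.1830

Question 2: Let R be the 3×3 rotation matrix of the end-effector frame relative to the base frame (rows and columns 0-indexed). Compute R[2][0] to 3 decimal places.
0.500

End-effector x-axis (col 0 of R) = (-0.7500,-0.4330,0.5000)
R[2][0] = 0.5000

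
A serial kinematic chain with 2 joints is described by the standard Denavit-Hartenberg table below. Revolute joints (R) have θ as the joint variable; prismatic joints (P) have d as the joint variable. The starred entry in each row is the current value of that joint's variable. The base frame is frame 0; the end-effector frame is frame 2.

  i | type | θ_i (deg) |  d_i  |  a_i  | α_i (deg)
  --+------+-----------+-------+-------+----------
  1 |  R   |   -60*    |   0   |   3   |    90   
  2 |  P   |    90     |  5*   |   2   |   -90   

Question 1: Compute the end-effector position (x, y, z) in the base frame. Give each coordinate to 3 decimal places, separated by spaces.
after link 1: o_1 = (1.5000, -2.5981, 0.0000)
after link 2: o_2 = (-2.8301, -5.0981, 2.0000)

-2.830 -5.098 2.000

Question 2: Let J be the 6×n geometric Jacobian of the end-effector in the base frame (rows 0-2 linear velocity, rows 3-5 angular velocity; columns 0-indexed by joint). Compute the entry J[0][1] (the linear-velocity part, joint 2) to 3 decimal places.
prismatic axis z_1 = (-0.8660,-0.5000,0.0000)
J_v[:, 1] = z_1; J_ω[:, 1] = (0,0,0)
entry J[0][1] = -0.8660

-0.866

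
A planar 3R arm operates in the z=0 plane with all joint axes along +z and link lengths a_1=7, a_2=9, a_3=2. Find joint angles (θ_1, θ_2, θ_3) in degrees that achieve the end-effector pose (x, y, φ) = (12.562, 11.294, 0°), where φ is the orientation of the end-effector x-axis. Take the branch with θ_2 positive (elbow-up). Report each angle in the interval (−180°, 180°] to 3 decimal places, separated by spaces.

wrist centre = target − a_3·(cos φ, sin φ) = (10.5620, 11.2940)
cos θ_2 = (239.1103−7²−9²)/(2·7·9) = 0.8660; θ_2 = 30.0081° (elbow-up)
β = atan2(11.2940,10.5620) = 46.9182°; ψ = atan2(4.5011,14.7936) = 16.9229°
θ_1 = β − ψ = 29.9953°
θ_3 = φ − θ_1 − θ_2 = -60.0034° (wrapped to (-180°,180°])

29.995 30.008 -60.003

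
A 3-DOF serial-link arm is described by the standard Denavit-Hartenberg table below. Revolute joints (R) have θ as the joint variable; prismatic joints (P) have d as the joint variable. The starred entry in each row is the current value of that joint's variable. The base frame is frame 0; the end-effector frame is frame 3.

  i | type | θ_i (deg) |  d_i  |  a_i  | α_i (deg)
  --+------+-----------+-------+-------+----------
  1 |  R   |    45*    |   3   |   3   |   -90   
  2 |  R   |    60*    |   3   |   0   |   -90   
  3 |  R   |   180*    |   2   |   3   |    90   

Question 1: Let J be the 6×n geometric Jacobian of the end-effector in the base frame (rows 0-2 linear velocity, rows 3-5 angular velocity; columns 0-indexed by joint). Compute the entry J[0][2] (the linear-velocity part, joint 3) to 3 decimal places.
-2.121

axis z_2 = (-0.6124,-0.6124,-0.5000); lever o_n−o_2 = (-2.2854,-2.2854,1.5981)
cross product → J_v[:, 2] = (-2.1213,2.1213,0.0000)
J_ω[:, 2] = z_2
entry J[0][2] = -2.1213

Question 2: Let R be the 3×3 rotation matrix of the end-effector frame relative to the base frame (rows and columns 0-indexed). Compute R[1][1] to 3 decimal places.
-0.612

End-effector y-axis (col 1 of R) = (-0.6124,-0.6124,-0.5000)
R[1][1] = -0.6124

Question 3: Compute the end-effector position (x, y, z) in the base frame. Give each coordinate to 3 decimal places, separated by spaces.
after link 1: o_1 = (2.1213, 2.1213, 3.0000)
after link 2: o_2 = (0.0000, 4.2426, 3.0000)
after link 3: o_3 = (-2.2854, 1.9572, 4.5981)

-2.285 1.957 4.598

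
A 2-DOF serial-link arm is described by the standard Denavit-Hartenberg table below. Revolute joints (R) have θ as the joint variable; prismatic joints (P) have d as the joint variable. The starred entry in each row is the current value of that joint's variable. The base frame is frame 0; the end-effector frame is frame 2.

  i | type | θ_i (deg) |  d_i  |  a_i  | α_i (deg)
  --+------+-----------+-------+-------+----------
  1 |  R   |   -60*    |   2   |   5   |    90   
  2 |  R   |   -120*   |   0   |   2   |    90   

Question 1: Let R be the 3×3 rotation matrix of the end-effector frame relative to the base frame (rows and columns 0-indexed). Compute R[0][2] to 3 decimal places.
-0.433

End-effector z-axis (col 2 of R) = (-0.4330,0.7500,0.5000)
R[0][2] = -0.4330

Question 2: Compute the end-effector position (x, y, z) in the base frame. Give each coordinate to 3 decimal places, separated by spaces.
2.000 -3.464 0.268

after link 1: o_1 = (2.5000, -4.3301, 2.0000)
after link 2: o_2 = (2.0000, -3.4641, 0.2679)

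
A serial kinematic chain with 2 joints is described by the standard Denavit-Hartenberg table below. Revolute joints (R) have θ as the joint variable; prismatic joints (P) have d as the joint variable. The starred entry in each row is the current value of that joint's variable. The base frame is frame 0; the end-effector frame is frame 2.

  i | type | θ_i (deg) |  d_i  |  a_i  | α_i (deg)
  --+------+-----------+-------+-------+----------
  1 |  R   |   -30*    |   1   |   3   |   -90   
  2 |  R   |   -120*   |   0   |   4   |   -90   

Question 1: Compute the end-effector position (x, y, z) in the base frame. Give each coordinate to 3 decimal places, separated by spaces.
0.866 -0.500 4.464

after link 1: o_1 = (2.5981, -1.5000, 1.0000)
after link 2: o_2 = (0.8660, -0.5000, 4.4641)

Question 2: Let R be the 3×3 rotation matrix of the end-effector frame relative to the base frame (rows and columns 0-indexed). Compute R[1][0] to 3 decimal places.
0.250

End-effector x-axis (col 0 of R) = (-0.4330,0.2500,0.8660)
R[1][0] = 0.2500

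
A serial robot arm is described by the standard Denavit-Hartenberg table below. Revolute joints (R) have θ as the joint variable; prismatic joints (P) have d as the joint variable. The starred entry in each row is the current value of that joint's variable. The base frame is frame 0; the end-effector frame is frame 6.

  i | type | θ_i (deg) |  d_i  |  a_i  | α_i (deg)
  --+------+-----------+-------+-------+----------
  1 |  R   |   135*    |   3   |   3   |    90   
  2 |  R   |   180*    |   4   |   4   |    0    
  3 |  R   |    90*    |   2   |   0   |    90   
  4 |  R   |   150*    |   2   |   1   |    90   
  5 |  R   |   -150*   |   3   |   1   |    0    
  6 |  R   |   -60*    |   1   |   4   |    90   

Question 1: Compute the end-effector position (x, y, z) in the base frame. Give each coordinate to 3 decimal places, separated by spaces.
8.697 2.333 -1.884

after link 1: o_1 = (-2.1213, 2.1213, 3.0000)
after link 2: o_2 = (3.5355, 2.1213, 3.0000)
after link 3: o_3 = (4.9497, 3.5355, 3.0000)
after link 4: o_4 = (6.7175, 2.4749, 3.8660)
after link 5: o_5 = (7.8949, 4.3594, 1.6160)
after link 6: o_6 = (8.6967, 2.3328, -1.8840)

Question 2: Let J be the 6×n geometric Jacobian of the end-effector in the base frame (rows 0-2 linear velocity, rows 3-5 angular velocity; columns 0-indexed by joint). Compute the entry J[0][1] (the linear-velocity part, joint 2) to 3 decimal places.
axis z_1 = (0.7071,0.7071,0.0000); lever o_n−o_1 = (10.8181,0.2115,-4.8840)
cross product → J_v[:, 1] = (-3.4535,3.4535,-7.5000)
J_ω[:, 1] = z_1
entry J[0][1] = -3.4535

-3.453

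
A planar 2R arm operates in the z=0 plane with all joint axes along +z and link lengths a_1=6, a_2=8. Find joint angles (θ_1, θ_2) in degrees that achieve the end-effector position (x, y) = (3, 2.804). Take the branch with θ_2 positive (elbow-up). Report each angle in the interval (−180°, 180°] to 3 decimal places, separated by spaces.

-59.997 149.999

cos θ_2 = (16.8624−6²−8²)/(2·6·8) = -0.8660; θ_2 = 149.9990° (elbow-up)
β = atan2(2.8040,3.0000) = 43.0659°; ψ = atan2(4.0001,-0.9281) = 103.0630°
θ_1 = β − ψ = -59.9971°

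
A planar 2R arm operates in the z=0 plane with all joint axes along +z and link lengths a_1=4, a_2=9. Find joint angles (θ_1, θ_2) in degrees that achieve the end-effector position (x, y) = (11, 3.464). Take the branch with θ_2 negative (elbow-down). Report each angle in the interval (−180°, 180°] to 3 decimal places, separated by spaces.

60.000 -60.001

cos θ_2 = (132.9993−4²−9²)/(2·4·9) = 0.5000; θ_2 = -60.0006° (elbow-down)
β = atan2(3.4640,11.0000) = 17.4797°; ψ = atan2(-7.7943,8.4999) = -42.5203°
θ_1 = β − ψ = 60.0000°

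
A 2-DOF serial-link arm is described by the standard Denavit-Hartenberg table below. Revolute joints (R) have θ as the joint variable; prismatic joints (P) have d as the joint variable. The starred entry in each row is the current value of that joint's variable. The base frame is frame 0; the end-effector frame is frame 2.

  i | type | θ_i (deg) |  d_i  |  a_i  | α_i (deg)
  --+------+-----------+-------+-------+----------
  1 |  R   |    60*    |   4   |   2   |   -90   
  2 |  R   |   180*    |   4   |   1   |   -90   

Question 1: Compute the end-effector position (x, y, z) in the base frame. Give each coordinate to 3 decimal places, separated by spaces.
-2.964 2.866 4.000

after link 1: o_1 = (1.0000, 1.7321, 4.0000)
after link 2: o_2 = (-2.9641, 2.8660, 4.0000)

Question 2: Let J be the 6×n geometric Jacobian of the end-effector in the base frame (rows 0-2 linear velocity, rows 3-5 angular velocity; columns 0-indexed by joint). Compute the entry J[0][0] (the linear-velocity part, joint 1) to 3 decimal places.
-2.866

axis z_0 = ẑ; lever o_n−o_0 = (-2.9641,2.8660,4.0000)
cross product → J_v[:, 0] = (-2.8660,-2.9641,0.0000)
J_ω[:, 0] = z_0
entry J[0][0] = -2.8660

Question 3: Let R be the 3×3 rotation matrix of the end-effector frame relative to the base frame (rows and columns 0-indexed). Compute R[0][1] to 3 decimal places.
0.866

End-effector y-axis (col 1 of R) = (0.8660,-0.5000,0.0000)
R[0][1] = 0.8660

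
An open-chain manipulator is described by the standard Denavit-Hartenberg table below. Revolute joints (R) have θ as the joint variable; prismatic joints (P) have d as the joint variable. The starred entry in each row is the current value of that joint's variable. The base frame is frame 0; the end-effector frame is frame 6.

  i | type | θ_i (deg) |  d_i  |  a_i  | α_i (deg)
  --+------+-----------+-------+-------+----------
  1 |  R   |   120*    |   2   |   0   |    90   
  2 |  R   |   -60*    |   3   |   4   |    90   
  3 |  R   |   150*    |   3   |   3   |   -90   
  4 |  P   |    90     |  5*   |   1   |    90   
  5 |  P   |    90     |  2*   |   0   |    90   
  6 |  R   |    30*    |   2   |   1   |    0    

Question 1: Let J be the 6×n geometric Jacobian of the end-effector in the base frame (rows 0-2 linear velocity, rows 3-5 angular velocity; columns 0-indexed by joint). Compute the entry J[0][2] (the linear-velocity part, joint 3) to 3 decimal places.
axis z_2 = (0.4330,-0.7500,-0.5000); lever o_n−o_2 = (-0.0939,-4.4976,6.6651)
cross product → J_v[:, 2] = (-7.2476,-2.8391,-2.0179)
J_ω[:, 2] = z_2
entry J[0][2] = -7.2476

-7.248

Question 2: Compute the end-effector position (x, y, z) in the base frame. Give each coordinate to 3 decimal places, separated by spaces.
after link 1: o_1 = (0.0000, 0.0000, 2.0000)
after link 2: o_2 = (1.5981, 3.2321, -1.4641)
after link 3: o_3 = (4.8457, 0.6071, -0.7141)
after link 4: o_4 = (1.2877, -1.8905, 1.9510)
after link 5: o_5 = (2.5867, -2.1405, 3.4510)
after link 6: o_6 = (1.5042, -1.2655, 5.2010)

1.504 -1.266 5.201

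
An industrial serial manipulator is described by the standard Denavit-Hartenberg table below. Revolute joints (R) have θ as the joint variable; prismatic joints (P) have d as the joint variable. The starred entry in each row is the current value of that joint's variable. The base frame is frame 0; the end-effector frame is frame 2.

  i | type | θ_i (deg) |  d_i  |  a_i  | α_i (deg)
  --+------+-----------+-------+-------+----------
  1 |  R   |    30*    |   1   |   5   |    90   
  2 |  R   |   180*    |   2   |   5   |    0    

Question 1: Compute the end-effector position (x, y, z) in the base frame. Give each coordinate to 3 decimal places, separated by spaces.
after link 1: o_1 = (4.3301, 2.5000, 1.0000)
after link 2: o_2 = (1.0000, -1.7321, 1.0000)

1.000 -1.732 1.000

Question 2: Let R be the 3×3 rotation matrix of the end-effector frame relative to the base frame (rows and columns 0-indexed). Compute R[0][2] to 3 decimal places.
0.500

End-effector z-axis (col 2 of R) = (0.5000,-0.8660,0.0000)
R[0][2] = 0.5000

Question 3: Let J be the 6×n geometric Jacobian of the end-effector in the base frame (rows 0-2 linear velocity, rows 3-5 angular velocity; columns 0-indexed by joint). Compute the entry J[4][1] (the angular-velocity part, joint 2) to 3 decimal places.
axis z_1 = (0.5000,-0.8660,0.0000); lever o_n−o_1 = (-3.3301,-4.2321,0.0000)
cross product → J_v[:, 1] = (-0.0000,-0.0000,-5.0000)
J_ω[:, 1] = z_1
entry J[4][1] = -0.8660

-0.866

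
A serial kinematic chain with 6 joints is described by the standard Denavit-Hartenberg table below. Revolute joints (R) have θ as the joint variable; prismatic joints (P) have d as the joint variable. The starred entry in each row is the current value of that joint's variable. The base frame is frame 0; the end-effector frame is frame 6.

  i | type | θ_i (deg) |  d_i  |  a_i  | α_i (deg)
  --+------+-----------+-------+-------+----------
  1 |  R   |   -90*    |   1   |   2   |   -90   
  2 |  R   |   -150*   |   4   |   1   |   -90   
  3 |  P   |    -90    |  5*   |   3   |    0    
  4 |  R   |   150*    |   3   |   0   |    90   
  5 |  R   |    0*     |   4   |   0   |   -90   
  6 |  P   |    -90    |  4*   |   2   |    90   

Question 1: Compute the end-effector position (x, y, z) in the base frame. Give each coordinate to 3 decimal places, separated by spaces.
after link 1: o_1 = (0.0000, -2.0000, 1.0000)
after link 2: o_2 = (4.0000, -1.1340, 1.5000)
after link 3: o_3 = (7.0000, -3.6340, 5.8301)
after link 4: o_4 = (7.0000, -5.1340, 8.4282)
after link 5: o_5 = (9.0000, -2.1340, 10.1603)
after link 6: o_6 = (10.0000, -2.6340, 14.4904)

10.000 -2.634 14.490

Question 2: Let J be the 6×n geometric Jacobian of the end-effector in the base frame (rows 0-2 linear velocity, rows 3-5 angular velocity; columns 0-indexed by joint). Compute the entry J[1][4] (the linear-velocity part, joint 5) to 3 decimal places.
axis z_4 = (0.5000,0.7500,0.4330); lever o_n−o_4 = (3.0000,2.5000,6.0622)
cross product → J_v[:, 4] = (3.4641,-1.7321,-1.0000)
J_ω[:, 4] = z_4
entry J[1][4] = -1.7321

-1.732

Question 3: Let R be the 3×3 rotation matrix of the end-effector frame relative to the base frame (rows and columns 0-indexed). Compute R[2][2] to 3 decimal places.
End-effector z-axis (col 2 of R) = (0.8660,-0.4330,-0.2500)
R[2][2] = -0.2500

-0.250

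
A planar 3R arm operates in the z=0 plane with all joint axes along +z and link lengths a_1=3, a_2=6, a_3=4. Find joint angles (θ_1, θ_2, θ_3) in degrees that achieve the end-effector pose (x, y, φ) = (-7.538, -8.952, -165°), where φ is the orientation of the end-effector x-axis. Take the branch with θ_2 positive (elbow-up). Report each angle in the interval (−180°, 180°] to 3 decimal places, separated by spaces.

wrist centre = target − a_3·(cos φ, sin φ) = (-3.6743, -7.9167)
cos θ_2 = (76.1750−3²−6²)/(2·3·6) = 0.8660; θ_2 = 30.0062° (elbow-up)
β = atan2(-7.9167,-3.6743) = -114.8969°; ψ = atan2(3.0006,8.1958) = 20.1081°
θ_1 = β − ψ = -135.0050°
θ_3 = φ − θ_1 − θ_2 = -60.0012° (wrapped to (-180°,180°])

-135.005 30.006 -60.001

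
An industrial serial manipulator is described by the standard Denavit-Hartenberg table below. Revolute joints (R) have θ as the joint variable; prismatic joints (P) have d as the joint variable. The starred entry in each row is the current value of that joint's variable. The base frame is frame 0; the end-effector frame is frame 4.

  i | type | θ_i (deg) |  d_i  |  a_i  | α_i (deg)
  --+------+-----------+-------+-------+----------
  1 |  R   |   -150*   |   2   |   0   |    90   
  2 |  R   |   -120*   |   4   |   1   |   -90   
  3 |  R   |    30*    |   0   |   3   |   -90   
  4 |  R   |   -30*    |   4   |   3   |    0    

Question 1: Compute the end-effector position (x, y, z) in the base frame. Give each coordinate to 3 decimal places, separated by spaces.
1.673 -1.647 -2.083

after link 1: o_1 = (0.0000, 0.0000, 2.0000)
after link 2: o_2 = (-1.5670, 3.7141, 1.1340)
after link 3: o_3 = (0.3080, 3.0646, -1.1160)
after link 4: o_4 = (1.6728, -1.6474, -2.0825)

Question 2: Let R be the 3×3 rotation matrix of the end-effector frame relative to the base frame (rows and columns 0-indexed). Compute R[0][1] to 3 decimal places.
0.962

End-effector y-axis (col 1 of R) = (0.9620,0.2667,0.0580)
R[0][1] = 0.9620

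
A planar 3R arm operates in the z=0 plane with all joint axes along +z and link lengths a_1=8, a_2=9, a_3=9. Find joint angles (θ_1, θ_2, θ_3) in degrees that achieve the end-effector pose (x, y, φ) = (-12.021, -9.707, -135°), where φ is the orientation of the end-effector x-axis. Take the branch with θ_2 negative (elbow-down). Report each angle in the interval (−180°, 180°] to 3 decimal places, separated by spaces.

wrist centre = target − a_3·(cos φ, sin φ) = (-5.6570, -3.3430)
cos θ_2 = (43.1780−8²−9²)/(2·8·9) = -0.7071; θ_2 = -134.9992° (elbow-down)
β = atan2(-3.3430,-5.6570) = -149.4189°; ψ = atan2(-6.3640,1.6361) = -75.5821°
θ_1 = β − ψ = -73.8368°
θ_3 = φ − θ_1 − θ_2 = 73.8360° (wrapped to (-180°,180°])

-73.837 -134.999 73.836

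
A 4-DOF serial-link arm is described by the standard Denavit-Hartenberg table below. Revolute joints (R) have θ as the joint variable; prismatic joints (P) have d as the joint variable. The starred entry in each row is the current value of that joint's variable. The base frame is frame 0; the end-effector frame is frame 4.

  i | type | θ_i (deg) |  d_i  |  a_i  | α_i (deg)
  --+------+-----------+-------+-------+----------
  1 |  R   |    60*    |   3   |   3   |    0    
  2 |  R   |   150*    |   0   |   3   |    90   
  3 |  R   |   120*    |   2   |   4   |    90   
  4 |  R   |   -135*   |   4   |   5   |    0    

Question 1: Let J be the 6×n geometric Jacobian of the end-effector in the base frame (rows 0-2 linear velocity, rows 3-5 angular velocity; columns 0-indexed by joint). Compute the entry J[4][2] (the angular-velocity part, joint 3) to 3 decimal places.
axis z_2 = (-0.5000,0.8660,0.0000); lever o_n−o_2 = (-2.0311,-2.9457,2.4022)
cross product → J_v[:, 2] = (2.0804,1.2011,3.2319)
J_ω[:, 2] = z_2
entry J[4][2] = 0.8660

0.866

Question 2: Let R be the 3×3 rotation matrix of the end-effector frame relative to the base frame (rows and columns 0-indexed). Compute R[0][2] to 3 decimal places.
-0.750

End-effector z-axis (col 2 of R) = (-0.7500,-0.4330,0.5000)
R[0][2] = -0.7500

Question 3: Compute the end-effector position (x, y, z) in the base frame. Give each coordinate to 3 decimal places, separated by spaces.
after link 1: o_1 = (1.5000, 2.5981, 3.0000)
after link 2: o_2 = (-1.0981, 1.0981, 3.0000)
after link 3: o_3 = (-0.3660, 3.8301, 6.4641)
after link 4: o_4 = (-3.1292, -1.8477, 5.4022)

-3.129 -1.848 5.402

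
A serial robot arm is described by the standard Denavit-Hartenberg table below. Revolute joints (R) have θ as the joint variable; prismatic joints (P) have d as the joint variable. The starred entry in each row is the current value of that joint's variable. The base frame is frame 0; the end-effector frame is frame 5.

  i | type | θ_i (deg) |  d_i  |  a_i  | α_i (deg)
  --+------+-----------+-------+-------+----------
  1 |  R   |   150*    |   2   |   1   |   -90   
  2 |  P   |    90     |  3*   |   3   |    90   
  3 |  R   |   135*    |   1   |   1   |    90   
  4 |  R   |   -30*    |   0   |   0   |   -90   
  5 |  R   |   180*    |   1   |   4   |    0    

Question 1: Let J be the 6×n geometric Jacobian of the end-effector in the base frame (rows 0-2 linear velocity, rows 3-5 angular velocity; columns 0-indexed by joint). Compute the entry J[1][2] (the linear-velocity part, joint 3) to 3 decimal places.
-1.203

axis z_2 = (-0.8660,0.5000,0.0000); lever o_n−o_2 = (-2.6537,3.1358,-1.3888)
cross product → J_v[:, 2] = (-0.6944,-1.2028,-1.3888)
J_ω[:, 2] = z_2
entry J[1][2] = -1.2028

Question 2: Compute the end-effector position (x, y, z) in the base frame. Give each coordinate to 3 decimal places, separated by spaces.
-5.020 1.038 -2.389

after link 1: o_1 = (-0.8660, 0.5000, 2.0000)
after link 2: o_2 = (-2.3660, -2.0981, -1.0000)
after link 3: o_3 = (-3.5856, -2.2104, -0.2929)
after link 4: o_4 = (-3.5856, -2.2104, -0.2929)
after link 5: o_5 = (-5.0197, 1.0377, -2.3888)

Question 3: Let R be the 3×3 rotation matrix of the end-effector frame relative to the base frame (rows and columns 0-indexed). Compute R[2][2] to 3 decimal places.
0.354

End-effector z-axis (col 2 of R) = (-0.9268,0.1268,0.3536)
R[2][2] = 0.3536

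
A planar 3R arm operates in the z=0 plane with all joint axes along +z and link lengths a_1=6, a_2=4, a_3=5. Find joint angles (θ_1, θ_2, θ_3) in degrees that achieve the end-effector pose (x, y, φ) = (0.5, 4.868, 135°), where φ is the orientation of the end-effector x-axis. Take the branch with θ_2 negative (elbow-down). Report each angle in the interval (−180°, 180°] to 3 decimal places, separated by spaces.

wrist centre = target − a_3·(cos φ, sin φ) = (4.0355, 1.3325)
cos θ_2 = (18.0610−6²−4²)/(2·6·4) = -0.7071; θ_2 = -134.9964° (elbow-down)
β = atan2(1.3325,4.0355) = 18.2724°; ψ = atan2(-2.8286,3.1717) = -41.7270°
θ_1 = β − ψ = 59.9993°
θ_3 = φ − θ_1 − θ_2 = -150.0029° (wrapped to (-180°,180°])

59.999 -134.996 -150.003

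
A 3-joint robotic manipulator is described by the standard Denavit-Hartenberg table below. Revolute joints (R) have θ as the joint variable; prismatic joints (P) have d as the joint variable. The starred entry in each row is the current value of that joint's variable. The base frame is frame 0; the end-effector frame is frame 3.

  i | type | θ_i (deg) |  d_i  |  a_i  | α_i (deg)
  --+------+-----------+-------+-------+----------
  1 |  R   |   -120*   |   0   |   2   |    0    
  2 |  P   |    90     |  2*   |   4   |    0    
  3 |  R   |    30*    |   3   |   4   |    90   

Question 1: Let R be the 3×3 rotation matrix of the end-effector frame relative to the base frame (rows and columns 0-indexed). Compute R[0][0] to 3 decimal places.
End-effector x-axis (col 0 of R) = (1.0000,0.0000,0.0000)
R[0][0] = 1.0000

1.000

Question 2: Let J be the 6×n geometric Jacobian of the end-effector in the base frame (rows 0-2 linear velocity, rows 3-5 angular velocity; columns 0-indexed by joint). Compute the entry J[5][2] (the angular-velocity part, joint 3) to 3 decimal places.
axis z_2 = (0.0000,0.0000,1.0000); lever o_n−o_2 = (4.0000,0.0000,3.0000)
cross product → J_v[:, 2] = (-0.0000,4.0000,0.0000)
J_ω[:, 2] = z_2
entry J[5][2] = 1.0000

1.000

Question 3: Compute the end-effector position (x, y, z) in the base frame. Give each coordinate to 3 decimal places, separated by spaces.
6.464 -3.732 5.000

after link 1: o_1 = (-1.0000, -1.7321, 0.0000)
after link 2: o_2 = (2.4641, -3.7321, 2.0000)
after link 3: o_3 = (6.4641, -3.7321, 5.0000)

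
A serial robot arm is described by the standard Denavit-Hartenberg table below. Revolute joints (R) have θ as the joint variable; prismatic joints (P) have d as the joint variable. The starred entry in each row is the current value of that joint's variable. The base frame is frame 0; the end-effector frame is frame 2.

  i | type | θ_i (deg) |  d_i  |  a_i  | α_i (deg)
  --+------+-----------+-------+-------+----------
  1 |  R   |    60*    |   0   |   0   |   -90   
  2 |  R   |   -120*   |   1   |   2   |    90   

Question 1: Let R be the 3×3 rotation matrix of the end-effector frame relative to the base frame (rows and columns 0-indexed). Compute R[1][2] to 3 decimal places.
-0.750

End-effector z-axis (col 2 of R) = (-0.4330,-0.7500,-0.5000)
R[1][2] = -0.7500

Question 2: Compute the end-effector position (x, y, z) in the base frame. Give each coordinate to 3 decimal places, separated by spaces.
-1.366 -0.366 1.732

after link 1: o_1 = (0.0000, 0.0000, 0.0000)
after link 2: o_2 = (-1.3660, -0.3660, 1.7321)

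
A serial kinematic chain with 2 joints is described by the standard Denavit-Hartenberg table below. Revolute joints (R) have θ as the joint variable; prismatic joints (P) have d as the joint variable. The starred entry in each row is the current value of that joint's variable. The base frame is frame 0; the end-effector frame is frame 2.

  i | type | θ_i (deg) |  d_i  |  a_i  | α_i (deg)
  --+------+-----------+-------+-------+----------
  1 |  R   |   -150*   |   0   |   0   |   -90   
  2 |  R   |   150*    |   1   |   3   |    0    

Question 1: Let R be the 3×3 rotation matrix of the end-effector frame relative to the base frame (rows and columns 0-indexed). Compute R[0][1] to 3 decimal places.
End-effector y-axis (col 1 of R) = (0.4330,0.2500,0.8660)
R[0][1] = 0.4330

0.433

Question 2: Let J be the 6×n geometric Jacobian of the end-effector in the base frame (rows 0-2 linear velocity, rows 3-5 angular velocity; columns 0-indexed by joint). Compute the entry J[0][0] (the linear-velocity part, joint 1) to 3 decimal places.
axis z_0 = ẑ; lever o_n−o_0 = (2.7500,0.4330,-1.5000)
cross product → J_v[:, 0] = (-0.4330,2.7500,0.0000)
J_ω[:, 0] = z_0
entry J[0][0] = -0.4330

-0.433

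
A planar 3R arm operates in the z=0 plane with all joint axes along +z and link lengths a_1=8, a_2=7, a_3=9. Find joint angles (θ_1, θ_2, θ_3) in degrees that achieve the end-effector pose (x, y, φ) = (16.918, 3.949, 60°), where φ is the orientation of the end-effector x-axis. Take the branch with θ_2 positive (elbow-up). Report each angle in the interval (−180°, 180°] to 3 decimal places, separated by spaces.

wrist centre = target − a_3·(cos φ, sin φ) = (12.4180, -3.8452)
cos θ_2 = (168.9925−8²−7²)/(2·8·7) = 0.4999; θ_2 = 60.0044° (elbow-up)
β = atan2(-3.8452,12.4180) = -17.2051°; ψ = atan2(6.0624,11.4995) = 27.7978°
θ_1 = β − ψ = -45.0029°
θ_3 = φ − θ_1 − θ_2 = 44.9985° (wrapped to (-180°,180°])

-45.003 60.004 44.998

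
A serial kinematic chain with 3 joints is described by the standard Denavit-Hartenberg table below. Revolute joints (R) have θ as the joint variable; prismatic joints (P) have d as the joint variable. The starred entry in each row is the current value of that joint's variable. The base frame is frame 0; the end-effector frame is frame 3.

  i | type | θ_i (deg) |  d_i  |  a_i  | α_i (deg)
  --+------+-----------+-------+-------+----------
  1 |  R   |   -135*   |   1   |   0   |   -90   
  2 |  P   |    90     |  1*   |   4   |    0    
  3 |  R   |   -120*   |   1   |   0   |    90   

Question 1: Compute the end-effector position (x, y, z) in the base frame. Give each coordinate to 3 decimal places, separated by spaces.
after link 1: o_1 = (0.0000, 0.0000, 1.0000)
after link 2: o_2 = (0.7071, -0.7071, -3.0000)
after link 3: o_3 = (1.4142, -1.4142, -3.0000)

1.414 -1.414 -3.000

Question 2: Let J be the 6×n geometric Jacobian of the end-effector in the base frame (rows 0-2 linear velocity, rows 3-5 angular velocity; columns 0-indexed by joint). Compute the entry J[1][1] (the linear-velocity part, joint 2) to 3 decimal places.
-0.707

prismatic axis z_1 = (0.7071,-0.7071,0.0000)
J_v[:, 1] = z_1; J_ω[:, 1] = (0,0,0)
entry J[1][1] = -0.7071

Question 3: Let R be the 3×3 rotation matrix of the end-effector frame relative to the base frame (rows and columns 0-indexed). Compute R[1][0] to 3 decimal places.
End-effector x-axis (col 0 of R) = (-0.6124,-0.6124,0.5000)
R[1][0] = -0.6124

-0.612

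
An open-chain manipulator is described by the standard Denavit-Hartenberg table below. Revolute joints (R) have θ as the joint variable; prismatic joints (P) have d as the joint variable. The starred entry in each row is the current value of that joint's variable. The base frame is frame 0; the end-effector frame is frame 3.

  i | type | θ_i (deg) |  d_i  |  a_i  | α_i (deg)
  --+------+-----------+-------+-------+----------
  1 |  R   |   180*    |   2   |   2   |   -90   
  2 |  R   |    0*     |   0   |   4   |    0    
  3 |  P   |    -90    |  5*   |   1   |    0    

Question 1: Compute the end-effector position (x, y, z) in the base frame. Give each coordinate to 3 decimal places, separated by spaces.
after link 1: o_1 = (-2.0000, 0.0000, 2.0000)
after link 2: o_2 = (-6.0000, 0.0000, 2.0000)
after link 3: o_3 = (-6.0000, -5.0000, 3.0000)

-6.000 -5.000 3.000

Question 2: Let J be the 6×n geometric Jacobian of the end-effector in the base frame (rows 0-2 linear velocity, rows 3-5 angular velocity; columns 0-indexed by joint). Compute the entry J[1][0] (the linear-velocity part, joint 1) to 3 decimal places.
-6.000

axis z_0 = ẑ; lever o_n−o_0 = (-6.0000,-5.0000,3.0000)
cross product → J_v[:, 0] = (5.0000,-6.0000,0.0000)
J_ω[:, 0] = z_0
entry J[1][0] = -6.0000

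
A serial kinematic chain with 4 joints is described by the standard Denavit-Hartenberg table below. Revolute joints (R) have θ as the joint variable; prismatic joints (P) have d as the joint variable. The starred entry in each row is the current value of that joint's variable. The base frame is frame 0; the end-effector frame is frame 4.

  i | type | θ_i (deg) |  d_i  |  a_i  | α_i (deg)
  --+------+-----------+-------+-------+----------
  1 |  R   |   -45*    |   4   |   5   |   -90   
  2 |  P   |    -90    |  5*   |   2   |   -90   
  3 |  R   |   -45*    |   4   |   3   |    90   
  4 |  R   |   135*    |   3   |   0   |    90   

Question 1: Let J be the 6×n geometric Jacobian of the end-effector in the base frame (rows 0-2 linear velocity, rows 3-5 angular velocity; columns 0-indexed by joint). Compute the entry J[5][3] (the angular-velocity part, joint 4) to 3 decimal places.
axis z_3 = (0.5000,0.5000,-0.7071); lever o_n−o_3 = (1.5000,1.5000,-2.1213)
cross product → J_v[:, 3] = (0.0000,-0.0000,0.0000)
J_ω[:, 3] = z_3
entry J[5][3] = -0.7071

-0.707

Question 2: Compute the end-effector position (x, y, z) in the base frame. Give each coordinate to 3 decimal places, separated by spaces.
after link 1: o_1 = (3.5355, -3.5355, 4.0000)
after link 2: o_2 = (7.0711, 0.0000, 6.0000)
after link 3: o_3 = (11.3995, -1.3284, 8.1213)
after link 4: o_4 = (12.8995, 0.1716, 6.0000)

12.899 0.172 6.000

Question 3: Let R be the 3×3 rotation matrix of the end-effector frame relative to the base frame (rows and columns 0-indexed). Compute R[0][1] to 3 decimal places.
End-effector y-axis (col 1 of R) = (0.5000,0.5000,-0.7071)
R[0][1] = 0.5000

0.500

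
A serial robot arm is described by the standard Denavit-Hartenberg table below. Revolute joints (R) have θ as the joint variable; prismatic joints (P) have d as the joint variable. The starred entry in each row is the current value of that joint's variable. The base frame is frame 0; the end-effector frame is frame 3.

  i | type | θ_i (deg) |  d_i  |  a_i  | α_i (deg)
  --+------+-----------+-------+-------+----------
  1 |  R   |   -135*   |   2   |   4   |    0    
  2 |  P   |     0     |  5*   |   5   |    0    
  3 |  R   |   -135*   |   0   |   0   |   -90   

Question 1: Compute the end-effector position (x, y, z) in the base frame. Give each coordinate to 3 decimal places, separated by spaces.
after link 1: o_1 = (-2.8284, -2.8284, 2.0000)
after link 2: o_2 = (-6.3640, -6.3640, 7.0000)
after link 3: o_3 = (-6.3640, -6.3640, 7.0000)

-6.364 -6.364 7.000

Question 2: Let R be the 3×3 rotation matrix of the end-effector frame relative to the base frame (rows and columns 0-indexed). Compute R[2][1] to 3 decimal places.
End-effector y-axis (col 1 of R) = (-0.0000,-0.0000,-1.0000)
R[2][1] = -1.0000

-1.000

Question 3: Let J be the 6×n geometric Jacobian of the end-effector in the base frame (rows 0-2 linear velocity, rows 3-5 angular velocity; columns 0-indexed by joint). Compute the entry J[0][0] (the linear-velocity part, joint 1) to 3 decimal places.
axis z_0 = ẑ; lever o_n−o_0 = (-6.3640,-6.3640,7.0000)
cross product → J_v[:, 0] = (6.3640,-6.3640,0.0000)
J_ω[:, 0] = z_0
entry J[0][0] = 6.3640

6.364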